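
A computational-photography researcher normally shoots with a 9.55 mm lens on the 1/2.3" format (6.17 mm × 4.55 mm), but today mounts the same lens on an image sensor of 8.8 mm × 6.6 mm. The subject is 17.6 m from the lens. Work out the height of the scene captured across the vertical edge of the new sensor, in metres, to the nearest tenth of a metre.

12.2 m

The focal length stays 9.55 mm; the relevant sensor dimension is now h = 6.6 mm. Object distance dₒ = 17.6 m = 17600 mm.
Thin-lens field height W = h·(dₒ − f)/f = 6.6 × (17600 − 9.55)/9.55 ≈ 12156.751 mm = 12.1568 m.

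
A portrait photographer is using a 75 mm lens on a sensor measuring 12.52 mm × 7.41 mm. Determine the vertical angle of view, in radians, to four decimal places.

0.0987 rad

Angle of view α = 2·arctan(h/2f) with h = 7.41 mm and f = 75 mm.
h/2f = 0.04940; arctan(0.04940) ≈ 0.0494 rad, so α ≈ 0.0987 rad.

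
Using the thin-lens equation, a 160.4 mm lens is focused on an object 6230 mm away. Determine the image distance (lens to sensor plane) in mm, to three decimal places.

1/dᵢ = 1/f − 1/dₒ = 1/160.4 − 1/6230 = 0.0060739 mm⁻¹.
dᵢ = 1/0.0060739 ≈ 164.6389 mm.

164.639 mm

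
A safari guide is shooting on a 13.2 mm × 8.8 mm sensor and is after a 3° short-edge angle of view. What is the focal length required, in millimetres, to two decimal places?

From α = 2·arctan(h/2f) we get f = h / (2·tan(α/2)).
With h = 8.8 mm and α/2 = 1.5°, tan(α/2) ≈ 0.02619, so f ≈ 8.8 / 0.05237 ≈ 168.0292 mm.

168.03 mm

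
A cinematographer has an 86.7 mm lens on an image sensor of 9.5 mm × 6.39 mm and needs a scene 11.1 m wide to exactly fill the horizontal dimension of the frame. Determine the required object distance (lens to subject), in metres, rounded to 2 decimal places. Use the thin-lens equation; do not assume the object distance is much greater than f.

101.39 m

W: 11.1 m = 11100 mm.
Magnification m = w/W = dᵢ/dₒ; combined with 1/f = 1/dₒ + 1/dᵢ this gives dₒ = f·(1 + W/w).
dₒ = 86.7 mm × (1 + 11100/9.5) = 86.7 × 1169.4211 ≈ 101388.805 mm = 101.389 m.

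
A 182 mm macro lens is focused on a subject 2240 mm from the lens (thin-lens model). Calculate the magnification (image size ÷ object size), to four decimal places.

Thin lens: 1/f = 1/dₒ + 1/dᵢ → 1/dᵢ = 1/182 − 1/2240 = 0.0050481 mm⁻¹, so dᵢ ≈ 198.0952 mm.
Magnification m = dᵢ/dₒ = 198.0952/2240 ≈ 0.08844.

0.0884×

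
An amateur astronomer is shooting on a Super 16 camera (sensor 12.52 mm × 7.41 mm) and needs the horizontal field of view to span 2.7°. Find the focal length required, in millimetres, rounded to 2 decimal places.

From α = 2·arctan(w/2f) we get f = w / (2·tan(α/2)).
With w = 12.52 mm and α/2 = 1.35°, tan(α/2) ≈ 0.02357, so f ≈ 12.52 / 0.04713 ≈ 265.6335 mm.

265.63 mm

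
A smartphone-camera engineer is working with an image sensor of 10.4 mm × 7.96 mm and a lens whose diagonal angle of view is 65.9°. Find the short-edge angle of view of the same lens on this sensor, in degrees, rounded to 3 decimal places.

43.004°

Sensor diagonal = √(10.4² + 7.96²) = √171.5216 ≈ 13.0966 mm.
From the diagonal AOV: f = 13.0966 / (2·tan(32.95°)) = 13.0966 / 1.29634 ≈ 10.1028 mm.
Short-edge AOV = 2·arctan(7.96 / (2 × 10.1028)) = 2·arctan(0.39395) ≈ 43.0039°.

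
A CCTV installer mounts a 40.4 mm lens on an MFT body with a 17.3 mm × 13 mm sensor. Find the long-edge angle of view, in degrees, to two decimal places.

24.17°

Angle of view α = 2·arctan(w/2f) with w = 17.3 mm and f = 40.4 mm.
w/2f = 0.21411; arctan(0.21411) ≈ 12.0851°, so α ≈ 24.1701°.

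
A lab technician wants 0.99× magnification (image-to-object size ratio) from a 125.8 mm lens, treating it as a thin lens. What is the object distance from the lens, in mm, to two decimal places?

With m = dᵢ/dₒ and 1/f = 1/dₒ + 1/dᵢ, substituting dᵢ = m·dₒ gives 1/f = (1 + 1/m)/dₒ, hence dₒ = f·(1 + 1/m).
dₒ = 125.8 × (1 + 1/0.99) = 125.8 × 2.01010 ≈ 252.871 mm.

252.87 mm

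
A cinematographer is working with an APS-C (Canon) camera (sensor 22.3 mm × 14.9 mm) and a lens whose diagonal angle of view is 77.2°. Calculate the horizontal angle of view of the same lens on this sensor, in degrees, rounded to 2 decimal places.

Sensor diagonal = √(22.3² + 14.9²) = √719.3000 ≈ 26.8198 mm.
From the diagonal AOV: f = 26.8198 / (2·tan(38.6°)) = 26.8198 / 1.59658 ≈ 16.7983 mm.
Horizontal AOV = 2·arctan(22.3 / (2 × 16.7983)) = 2·arctan(0.66376) ≈ 67.1491°.

67.15°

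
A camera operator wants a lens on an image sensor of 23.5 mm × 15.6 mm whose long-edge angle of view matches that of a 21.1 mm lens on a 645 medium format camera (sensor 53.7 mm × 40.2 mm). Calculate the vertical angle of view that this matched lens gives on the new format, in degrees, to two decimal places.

Equal long-edge AOV ⇒ f₂ = f₁ · 23.5/53.7 = 21.1 × 0.43762 ≈ 9.2337 mm.
Vertical AOV on the new format = 2·arctan(15.6 / (2 × 9.2337)) = 2·arctan(0.84473) ≈ 80.3777°.

80.38°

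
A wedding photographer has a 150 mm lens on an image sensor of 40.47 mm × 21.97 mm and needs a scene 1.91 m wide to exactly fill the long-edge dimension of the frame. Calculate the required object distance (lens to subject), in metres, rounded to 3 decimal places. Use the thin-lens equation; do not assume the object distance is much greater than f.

7.229 m

W: 1.91 m = 1910 mm.
Magnification m = w/W = dᵢ/dₒ; combined with 1/f = 1/dₒ + 1/dᵢ this gives dₒ = f·(1 + W/w).
dₒ = 150 mm × (1 + 1910/40.47) = 150 × 48.1955 ≈ 7229.318 mm = 7.22932 m.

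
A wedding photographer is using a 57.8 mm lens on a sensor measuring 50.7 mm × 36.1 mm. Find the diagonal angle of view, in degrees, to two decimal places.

56.60°

Sensor diagonal = √(50.7² + 36.1²) = √3873.7000 ≈ 62.2391 mm.
Angle of view α = 2·arctan(d/2f) with d = 62.2391 mm and f = 57.8 mm.
d/2f = 0.53840; arctan(0.53840) ≈ 28.2980°, so α ≈ 56.5961°.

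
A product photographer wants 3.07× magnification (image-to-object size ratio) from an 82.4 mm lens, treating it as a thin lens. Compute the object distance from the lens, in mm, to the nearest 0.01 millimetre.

With m = dᵢ/dₒ and 1/f = 1/dₒ + 1/dᵢ, substituting dᵢ = m·dₒ gives 1/f = (1 + 1/m)/dₒ, hence dₒ = f·(1 + 1/m).
dₒ = 82.4 × (1 + 1/3.07) = 82.4 × 1.32573 ≈ 109.240 mm.

109.24 mm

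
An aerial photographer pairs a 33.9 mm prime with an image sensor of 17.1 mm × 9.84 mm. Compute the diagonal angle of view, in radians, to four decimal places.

Sensor diagonal = √(17.1² + 9.84²) = √389.2356 ≈ 19.7291 mm.
Angle of view α = 2·arctan(d/2f) with d = 19.7291 mm and f = 33.9 mm.
d/2f = 0.29099; arctan(0.29099) ≈ 0.2832 rad, so α ≈ 0.5663 rad.

0.5663 rad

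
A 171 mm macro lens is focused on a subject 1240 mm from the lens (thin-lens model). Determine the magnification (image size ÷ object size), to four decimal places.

0.1600×

Thin lens: 1/f = 1/dₒ + 1/dᵢ → 1/dᵢ = 1/171 − 1/1240 = 0.0050415 mm⁻¹, so dᵢ ≈ 198.3536 mm.
Magnification m = dᵢ/dₒ = 198.3536/1240 ≈ 0.15996.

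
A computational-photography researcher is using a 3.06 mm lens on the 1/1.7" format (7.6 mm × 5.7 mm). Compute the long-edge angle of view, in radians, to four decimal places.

Angle of view α = 2·arctan(w/2f) with w = 7.6 mm and f = 3.06 mm.
w/2f = 1.24183; arctan(1.24183) ≈ 0.8929 rad, so α ≈ 1.7857 rad.

1.7857 rad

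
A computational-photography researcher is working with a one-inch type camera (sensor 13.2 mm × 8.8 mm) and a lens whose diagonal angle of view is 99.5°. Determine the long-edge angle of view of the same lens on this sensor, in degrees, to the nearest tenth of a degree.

Sensor diagonal = √(13.2² + 8.8²) = √251.6800 ≈ 15.8644 mm.
From the diagonal AOV: f = 15.8644 / (2·tan(49.75°)) = 15.8644 / 2.36250 ≈ 6.7151 mm.
Long-edge AOV = 2·arctan(13.2 / (2 × 6.7151)) = 2·arctan(0.98286) ≈ 89.0093°.

89.0°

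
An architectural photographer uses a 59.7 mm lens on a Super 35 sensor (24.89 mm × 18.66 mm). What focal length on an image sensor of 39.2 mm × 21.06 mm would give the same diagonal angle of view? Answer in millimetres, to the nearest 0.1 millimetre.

85.4 mm

Sensor diagonal = √(24.89² + 18.66²) = √967.7077 ≈ 31.1080 mm.
Sensor diagonal = √(39.2² + 21.06²) = √1980.1636 ≈ 44.4990 mm.
Equal angle of view means equal diagonal/f ratio, so f₂ = f₁ · (diagonal₂/diagonal₁) = 59.7 × 44.4990/31.1080.
f₂ = 59.7 × 1.43047 ≈ 85.399 mm.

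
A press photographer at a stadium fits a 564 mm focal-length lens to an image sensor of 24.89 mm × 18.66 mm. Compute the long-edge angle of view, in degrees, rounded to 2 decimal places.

2.53°

Angle of view α = 2·arctan(w/2f) with w = 24.89 mm and f = 564 mm.
w/2f = 0.02207; arctan(0.02207) ≈ 1.2641°, so α ≈ 2.5281°.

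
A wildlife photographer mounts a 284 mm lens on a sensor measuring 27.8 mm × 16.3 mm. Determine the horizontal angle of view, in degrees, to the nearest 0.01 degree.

Angle of view α = 2·arctan(w/2f) with w = 27.8 mm and f = 284 mm.
w/2f = 0.04894; arctan(0.04894) ≈ 2.8020°, so α ≈ 5.6041°.

5.60°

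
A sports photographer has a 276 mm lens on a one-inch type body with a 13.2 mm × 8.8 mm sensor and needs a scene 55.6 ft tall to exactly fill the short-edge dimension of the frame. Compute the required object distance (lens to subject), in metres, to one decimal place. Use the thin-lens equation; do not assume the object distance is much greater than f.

531.8 m

W: 55.6 ft × 304.8 mm/ft = 16946.88 mm.
Magnification m = h/W = dᵢ/dₒ; combined with 1/f = 1/dₒ + 1/dᵢ this gives dₒ = f·(1 + W/h).
dₒ = 276 mm × (1 + 16946.9/8.8) = 276 × 1926.7818 ≈ 531791.765 mm = 531.792 m.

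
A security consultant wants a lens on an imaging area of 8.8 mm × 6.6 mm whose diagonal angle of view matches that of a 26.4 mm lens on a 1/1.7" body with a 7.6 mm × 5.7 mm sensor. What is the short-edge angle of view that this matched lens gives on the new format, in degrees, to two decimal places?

12.32°

Sensor diagonal = √(7.6² + 5.7²) = √90.2500 ≈ 9.5000 mm.
Sensor diagonal = √(8.8² + 6.6²) = √121.0000 ≈ 11.0000 mm.
Equal diagonal AOV ⇒ f₂ = f₁ · 11.0000/9.5000 = 26.4 × 1.15789 ≈ 30.5684 mm.
Short-edge AOV on the new format = 2·arctan(6.6 / (2 × 30.5684)) = 2·arctan(0.10795) ≈ 12.3230°.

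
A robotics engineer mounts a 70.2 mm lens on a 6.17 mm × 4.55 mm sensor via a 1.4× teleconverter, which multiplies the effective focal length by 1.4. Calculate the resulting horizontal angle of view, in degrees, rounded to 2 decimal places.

3.60°

Effective focal length f = 70.2 × 1.4 = 98.28 mm.
α = 2·arctan(6.17 / (2 × 98.28)) = 2·arctan(0.03139) ≈ 3.5958°.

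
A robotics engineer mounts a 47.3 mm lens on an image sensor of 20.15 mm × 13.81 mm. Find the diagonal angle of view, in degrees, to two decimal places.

28.96°

Sensor diagonal = √(20.15² + 13.81²) = √596.7386 ≈ 24.4282 mm.
Angle of view α = 2·arctan(d/2f) with d = 24.4282 mm and f = 47.3 mm.
d/2f = 0.25823; arctan(0.25823) ≈ 14.4790°, so α ≈ 28.9580°.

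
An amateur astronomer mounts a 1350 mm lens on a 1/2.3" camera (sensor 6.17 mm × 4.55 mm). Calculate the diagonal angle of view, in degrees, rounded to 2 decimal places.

Sensor diagonal = √(6.17² + 4.55²) = √58.7714 ≈ 7.6663 mm.
Angle of view α = 2·arctan(d/2f) with d = 7.6663 mm and f = 1350 mm.
d/2f = 0.00284; arctan(0.00284) ≈ 0.1627°, so α ≈ 0.3254°.

0.33°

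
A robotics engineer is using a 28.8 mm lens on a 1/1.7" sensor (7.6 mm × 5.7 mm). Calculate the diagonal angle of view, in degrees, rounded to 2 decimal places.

18.73°

Sensor diagonal = √(7.6² + 5.7²) = √90.2500 ≈ 9.5000 mm.
Angle of view α = 2·arctan(d/2f) with d = 9.5000 mm and f = 28.8 mm.
d/2f = 0.16493; arctan(0.16493) ≈ 9.3655°, so α ≈ 18.7310°.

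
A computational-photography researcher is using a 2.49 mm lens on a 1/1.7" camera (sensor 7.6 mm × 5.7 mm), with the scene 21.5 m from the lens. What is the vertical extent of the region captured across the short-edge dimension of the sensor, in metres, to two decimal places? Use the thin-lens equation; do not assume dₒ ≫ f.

49.21 m

dₒ: 21.5 m = 21500 mm.
Similar triangles through the lens centre give W/dₒ = h/dᵢ; with 1/f = 1/dₒ + 1/dᵢ this gives W = h·(dₒ − f)/f.
W = 5.7 mm × (21500 − 2.49) / 2.49 = 5.7 × 8633.5382 ≈ 49211.167 mm = 49.2112 m.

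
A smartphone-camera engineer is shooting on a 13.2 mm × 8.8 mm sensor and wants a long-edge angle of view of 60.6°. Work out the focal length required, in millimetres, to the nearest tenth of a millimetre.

11.3 mm

From α = 2·arctan(w/2f) we get f = w / (2·tan(α/2)).
With w = 13.2 mm and α/2 = 30.3°, tan(α/2) ≈ 0.58435, so f ≈ 13.2 / 1.16871 ≈ 11.2945 mm.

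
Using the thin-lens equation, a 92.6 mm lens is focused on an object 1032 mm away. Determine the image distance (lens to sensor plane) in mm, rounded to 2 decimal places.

101.73 mm

1/dᵢ = 1/f − 1/dₒ = 1/92.6 − 1/1032 = 0.0098301 mm⁻¹.
dᵢ = 1/0.0098301 ≈ 101.7279 mm.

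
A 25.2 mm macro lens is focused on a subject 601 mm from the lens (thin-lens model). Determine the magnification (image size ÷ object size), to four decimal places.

0.0438×

Thin lens: 1/f = 1/dₒ + 1/dᵢ → 1/dᵢ = 1/25.2 − 1/601 = 0.0380186 mm⁻¹, so dᵢ ≈ 26.3029 mm.
Magnification m = dᵢ/dₒ = 26.3029/601 ≈ 0.04377.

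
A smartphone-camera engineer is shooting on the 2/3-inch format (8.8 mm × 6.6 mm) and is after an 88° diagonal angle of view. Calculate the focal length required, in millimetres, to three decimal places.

Sensor diagonal = √(8.8² + 6.6²) = √121.0000 ≈ 11.0000 mm.
From α = 2·arctan(d/2f) we get f = d / (2·tan(α/2)).
With d = 11.0000 mm and α/2 = 44°, tan(α/2) ≈ 0.96569, so f ≈ 11.0000 / 1.93138 ≈ 5.6954 mm.

5.695 mm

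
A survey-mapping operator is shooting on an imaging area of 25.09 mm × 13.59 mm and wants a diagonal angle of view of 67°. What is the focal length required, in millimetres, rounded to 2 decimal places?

Sensor diagonal = √(25.09² + 13.59²) = √814.1962 ≈ 28.5341 mm.
From α = 2·arctan(d/2f) we get f = d / (2·tan(α/2)).
With d = 28.5341 mm and α/2 = 33.5°, tan(α/2) ≈ 0.66189, so f ≈ 28.5341 / 1.32377 ≈ 21.5552 mm.

21.56 mm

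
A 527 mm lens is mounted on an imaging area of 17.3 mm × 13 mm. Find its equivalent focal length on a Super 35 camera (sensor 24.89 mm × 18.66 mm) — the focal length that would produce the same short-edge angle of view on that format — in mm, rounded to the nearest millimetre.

Equal angle of view means equal height/f ratio, so f₂ = f₁ · (height₂/height₁) = 527 × 18.66/13.
f₂ = 527 × 1.43538 ≈ 756.448 mm.

756 mm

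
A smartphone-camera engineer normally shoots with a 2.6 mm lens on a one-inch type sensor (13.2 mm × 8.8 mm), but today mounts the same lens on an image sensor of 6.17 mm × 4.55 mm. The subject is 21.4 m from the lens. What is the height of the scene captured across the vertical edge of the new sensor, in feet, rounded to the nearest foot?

123 ft

The focal length stays 2.6 mm; the relevant sensor dimension is now h = 4.55 mm. Object distance dₒ = 21.4 m = 21400 mm.
Thin-lens field height W = h·(dₒ − f)/f = 4.55 × (21400 − 2.6)/2.6 ≈ 37445.450 mm = 37445.450/304.8 ft = 122.853 ft.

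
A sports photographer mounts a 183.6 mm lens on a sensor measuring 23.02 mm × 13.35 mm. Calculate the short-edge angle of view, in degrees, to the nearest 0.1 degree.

4.2°

Angle of view α = 2·arctan(h/2f) with h = 13.35 mm and f = 183.6 mm.
h/2f = 0.03636; arctan(0.03636) ≈ 2.0821°, so α ≈ 4.1643°.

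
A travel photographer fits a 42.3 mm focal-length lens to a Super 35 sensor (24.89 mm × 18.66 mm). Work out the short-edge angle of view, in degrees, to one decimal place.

24.9°

Angle of view α = 2·arctan(h/2f) with h = 18.66 mm and f = 42.3 mm.
h/2f = 0.22057; arctan(0.22057) ≈ 12.4384°, so α ≈ 24.8768°.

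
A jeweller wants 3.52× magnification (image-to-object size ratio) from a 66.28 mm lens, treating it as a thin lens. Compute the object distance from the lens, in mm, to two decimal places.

With m = dᵢ/dₒ and 1/f = 1/dₒ + 1/dᵢ, substituting dᵢ = m·dₒ gives 1/f = (1 + 1/m)/dₒ, hence dₒ = f·(1 + 1/m).
dₒ = 66.28 × (1 + 1/3.52) = 66.28 × 1.28409 ≈ 85.110 mm.

85.11 mm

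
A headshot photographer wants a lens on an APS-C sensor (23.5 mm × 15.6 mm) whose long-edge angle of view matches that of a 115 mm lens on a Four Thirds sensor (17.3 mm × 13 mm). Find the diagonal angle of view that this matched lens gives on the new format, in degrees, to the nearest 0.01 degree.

10.32°

Equal long-edge AOV ⇒ f₂ = f₁ · 23.5/17.3 = 115 × 1.35838 ≈ 156.2139 mm.
Sensor diagonal = √(23.5² + 15.6²) = √795.6100 ≈ 28.2066 mm.
Diagonal AOV on the new format = 2·arctan(28.2066 / (2 × 156.2139)) = 2·arctan(0.09028) ≈ 10.3176°.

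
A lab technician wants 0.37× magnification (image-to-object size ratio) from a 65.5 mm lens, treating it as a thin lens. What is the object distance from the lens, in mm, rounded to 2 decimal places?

242.53 mm

With m = dᵢ/dₒ and 1/f = 1/dₒ + 1/dᵢ, substituting dᵢ = m·dₒ gives 1/f = (1 + 1/m)/dₒ, hence dₒ = f·(1 + 1/m).
dₒ = 65.5 × (1 + 1/0.37) = 65.5 × 3.70270 ≈ 242.527 mm.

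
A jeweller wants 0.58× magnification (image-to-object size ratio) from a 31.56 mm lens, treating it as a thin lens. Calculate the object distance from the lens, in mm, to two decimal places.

With m = dᵢ/dₒ and 1/f = 1/dₒ + 1/dᵢ, substituting dᵢ = m·dₒ gives 1/f = (1 + 1/m)/dₒ, hence dₒ = f·(1 + 1/m).
dₒ = 31.56 × (1 + 1/0.58) = 31.56 × 2.72414 ≈ 85.974 mm.

85.97 mm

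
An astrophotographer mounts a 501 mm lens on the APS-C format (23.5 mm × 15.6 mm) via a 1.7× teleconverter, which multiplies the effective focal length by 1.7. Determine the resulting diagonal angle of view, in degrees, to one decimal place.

Effective focal length f = 501 × 1.7 = 851.7 mm.
Sensor diagonal = √(23.5² + 15.6²) = √795.6100 ≈ 28.2066 mm.
α = 2·arctan(28.207 / (2 × 851.7)) = 2·arctan(0.01656) ≈ 1.8973°.

1.9°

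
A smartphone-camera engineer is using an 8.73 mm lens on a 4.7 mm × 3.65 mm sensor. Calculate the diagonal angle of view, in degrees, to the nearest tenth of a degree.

37.6°

Sensor diagonal = √(4.7² + 3.65²) = √35.4125 ≈ 5.9508 mm.
Angle of view α = 2·arctan(d/2f) with d = 5.9508 mm and f = 8.73 mm.
d/2f = 0.34083; arctan(0.34083) ≈ 18.8205°, so α ≈ 37.6410°.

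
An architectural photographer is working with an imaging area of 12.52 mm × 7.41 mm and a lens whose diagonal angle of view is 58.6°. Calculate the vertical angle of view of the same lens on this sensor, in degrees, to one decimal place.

31.9°

Sensor diagonal = √(12.52² + 7.41²) = √211.6585 ≈ 14.5485 mm.
From the diagonal AOV: f = 14.5485 / (2·tan(29.3°)) = 14.5485 / 1.12235 ≈ 12.9626 mm.
Vertical AOV = 2·arctan(7.41 / (2 × 12.9626)) = 2·arctan(0.28582) ≈ 31.9023°.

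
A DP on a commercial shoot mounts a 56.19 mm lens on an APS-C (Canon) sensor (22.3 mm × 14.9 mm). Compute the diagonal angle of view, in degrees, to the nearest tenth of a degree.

26.8°

Sensor diagonal = √(22.3² + 14.9²) = √719.3000 ≈ 26.8198 mm.
Angle of view α = 2·arctan(d/2f) with d = 26.8198 mm and f = 56.19 mm.
d/2f = 0.23865; arctan(0.23865) ≈ 13.4227°, so α ≈ 26.8454°.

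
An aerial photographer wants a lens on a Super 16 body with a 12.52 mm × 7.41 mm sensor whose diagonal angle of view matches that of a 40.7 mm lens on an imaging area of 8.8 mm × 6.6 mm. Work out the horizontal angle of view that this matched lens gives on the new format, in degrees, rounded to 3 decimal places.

Sensor diagonal = √(8.8² + 6.6²) = √121.0000 ≈ 11.0000 mm.
Sensor diagonal = √(12.52² + 7.41²) = √211.6585 ≈ 14.5485 mm.
Equal diagonal AOV ⇒ f₂ = f₁ · 14.5485/11.0000 = 40.7 × 1.32259 ≈ 53.8294 mm.
Horizontal AOV on the new format = 2·arctan(12.52 / (2 × 53.8294)) = 2·arctan(0.11629) ≈ 13.2666°.

13.267°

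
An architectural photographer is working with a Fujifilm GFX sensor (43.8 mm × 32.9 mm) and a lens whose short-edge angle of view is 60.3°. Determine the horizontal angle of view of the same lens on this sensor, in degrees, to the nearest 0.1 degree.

From the short-edge AOV: f = 32.9 / (2·tan(30.15°)) = 32.9 / 1.16169 ≈ 28.3207 mm.
Horizontal AOV = 2·arctan(43.8 / (2 × 28.3207)) = 2·arctan(0.77328) ≈ 75.4285°.

75.4°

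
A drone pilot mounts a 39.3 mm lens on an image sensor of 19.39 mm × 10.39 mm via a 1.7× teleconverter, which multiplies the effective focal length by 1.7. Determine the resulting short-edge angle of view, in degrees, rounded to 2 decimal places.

Effective focal length f = 39.3 × 1.7 = 66.81 mm.
α = 2·arctan(10.39 / (2 × 66.81)) = 2·arctan(0.07776) ≈ 8.8925°.

8.89°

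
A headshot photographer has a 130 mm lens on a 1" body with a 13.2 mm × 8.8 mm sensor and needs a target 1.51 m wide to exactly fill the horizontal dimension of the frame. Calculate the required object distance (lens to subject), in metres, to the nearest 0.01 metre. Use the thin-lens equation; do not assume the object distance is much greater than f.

W: 1.51 m = 1510 mm.
Magnification m = w/W = dᵢ/dₒ; combined with 1/f = 1/dₒ + 1/dᵢ this gives dₒ = f·(1 + W/w).
dₒ = 130 mm × (1 + 1510/13.2) = 130 × 115.3939 ≈ 15001.212 mm = 15.0012 m.

15.00 m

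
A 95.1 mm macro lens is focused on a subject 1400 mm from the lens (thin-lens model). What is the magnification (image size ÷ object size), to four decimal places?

Thin lens: 1/f = 1/dₒ + 1/dᵢ → 1/dᵢ = 1/95.1 − 1/1400 = 0.0098010 mm⁻¹, so dᵢ ≈ 102.0308 mm.
Magnification m = dᵢ/dₒ = 102.0308/1400 ≈ 0.07288.

0.0729×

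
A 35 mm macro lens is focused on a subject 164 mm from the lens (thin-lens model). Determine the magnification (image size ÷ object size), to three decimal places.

Thin lens: 1/f = 1/dₒ + 1/dᵢ → 1/dᵢ = 1/35 − 1/164 = 0.0224739 mm⁻¹, so dᵢ ≈ 44.4961 mm.
Magnification m = dᵢ/dₒ = 44.4961/164 ≈ 0.27132.

0.271×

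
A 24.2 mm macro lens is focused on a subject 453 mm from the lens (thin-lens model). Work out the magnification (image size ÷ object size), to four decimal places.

Thin lens: 1/f = 1/dₒ + 1/dᵢ → 1/dᵢ = 1/24.2 − 1/453 = 0.0391148 mm⁻¹, so dᵢ ≈ 25.5658 mm.
Magnification m = dᵢ/dₒ = 25.5658/453 ≈ 0.05644.

0.0564×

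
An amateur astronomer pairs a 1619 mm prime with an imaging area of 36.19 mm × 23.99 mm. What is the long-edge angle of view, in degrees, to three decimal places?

Angle of view α = 2·arctan(w/2f) with w = 36.19 mm and f = 1619 mm.
w/2f = 0.01118; arctan(0.01118) ≈ 0.6403°, so α ≈ 1.2807°.

1.281°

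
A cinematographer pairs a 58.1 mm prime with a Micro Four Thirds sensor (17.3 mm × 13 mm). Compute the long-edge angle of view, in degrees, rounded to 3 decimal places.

Angle of view α = 2·arctan(w/2f) with w = 17.3 mm and f = 58.1 mm.
w/2f = 0.14888; arctan(0.14888) ≈ 8.4681°, so α ≈ 16.9361°.

16.936°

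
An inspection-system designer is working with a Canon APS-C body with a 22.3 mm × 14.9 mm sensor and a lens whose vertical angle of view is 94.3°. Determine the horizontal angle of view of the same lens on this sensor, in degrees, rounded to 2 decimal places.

From the vertical AOV: f = 14.9 / (2·tan(47.15°)) = 14.9 / 2.15603 ≈ 6.9109 mm.
Horizontal AOV = 2·arctan(22.3 / (2 × 6.9109)) = 2·arctan(1.61340) ≈ 116.4181°.

116.42°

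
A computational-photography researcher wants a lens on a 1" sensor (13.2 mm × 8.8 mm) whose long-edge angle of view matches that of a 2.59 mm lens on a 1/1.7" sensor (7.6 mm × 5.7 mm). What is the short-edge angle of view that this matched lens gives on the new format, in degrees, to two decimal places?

Equal long-edge AOV ⇒ f₂ = f₁ · 13.2/7.6 = 2.59 × 1.73684 ≈ 4.4984 mm.
Short-edge AOV on the new format = 2·arctan(8.8 / (2 × 4.4984)) = 2·arctan(0.97812) ≈ 88.7326°.

88.73°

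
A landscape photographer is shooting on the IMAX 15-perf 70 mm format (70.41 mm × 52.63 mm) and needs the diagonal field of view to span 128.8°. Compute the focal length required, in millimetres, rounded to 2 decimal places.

21.06 mm

Sensor diagonal = √(70.41² + 52.63²) = √7727.4850 ≈ 87.9061 mm.
From α = 2·arctan(d/2f) we get f = d / (2·tan(α/2)).
With d = 87.9061 mm and α/2 = 64.4°, tan(α/2) ≈ 2.08716, so f ≈ 87.9061 / 4.17432 ≈ 21.0588 mm.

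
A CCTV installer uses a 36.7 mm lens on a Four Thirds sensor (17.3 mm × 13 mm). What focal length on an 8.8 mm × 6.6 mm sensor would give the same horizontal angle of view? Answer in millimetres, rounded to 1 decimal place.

18.7 mm

Equal angle of view means equal width/f ratio, so f₂ = f₁ · (width₂/width₁) = 36.7 × 8.8/17.3.
f₂ = 36.7 × 0.50867 ≈ 18.668 mm.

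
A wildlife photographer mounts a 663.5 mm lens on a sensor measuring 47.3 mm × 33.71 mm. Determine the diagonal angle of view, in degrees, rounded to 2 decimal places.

5.01°

Sensor diagonal = √(47.3² + 33.71²) = √3373.6541 ≈ 58.0832 mm.
Angle of view α = 2·arctan(d/2f) with d = 58.0832 mm and f = 663.5 mm.
d/2f = 0.04377; arctan(0.04377) ≈ 2.5063°, so α ≈ 5.0125°.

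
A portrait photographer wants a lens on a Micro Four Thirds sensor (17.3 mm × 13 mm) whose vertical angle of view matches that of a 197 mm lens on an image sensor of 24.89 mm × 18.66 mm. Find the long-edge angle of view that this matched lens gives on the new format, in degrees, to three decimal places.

7.213°

Equal vertical AOV ⇒ f₂ = f₁ · 13/18.66 = 197 × 0.69668 ≈ 137.2454 mm.
Long-edge AOV on the new format = 2·arctan(17.3 / (2 × 137.2454)) = 2·arctan(0.06303) ≈ 7.2127°.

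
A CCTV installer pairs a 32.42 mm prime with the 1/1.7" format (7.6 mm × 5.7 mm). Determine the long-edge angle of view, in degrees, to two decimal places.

Angle of view α = 2·arctan(w/2f) with w = 7.6 mm and f = 32.42 mm.
w/2f = 0.11721; arctan(0.11721) ≈ 6.6852°, so α ≈ 13.3705°.

13.37°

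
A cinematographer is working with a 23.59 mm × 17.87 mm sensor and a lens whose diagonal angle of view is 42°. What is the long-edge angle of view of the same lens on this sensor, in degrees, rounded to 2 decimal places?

34.03°

Sensor diagonal = √(23.59² + 17.87²) = √875.8250 ≈ 29.5943 mm.
From the diagonal AOV: f = 29.5943 / (2·tan(21°)) = 29.5943 / 0.76773 ≈ 38.5479 mm.
Long-edge AOV = 2·arctan(23.59 / (2 × 38.5479)) = 2·arctan(0.30598) ≈ 34.0264°.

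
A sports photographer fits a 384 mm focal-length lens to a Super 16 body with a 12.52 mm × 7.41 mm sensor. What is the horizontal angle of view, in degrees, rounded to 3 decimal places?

1.868°

Angle of view α = 2·arctan(w/2f) with w = 12.52 mm and f = 384 mm.
w/2f = 0.01630; arctan(0.01630) ≈ 0.9340°, so α ≈ 1.8679°.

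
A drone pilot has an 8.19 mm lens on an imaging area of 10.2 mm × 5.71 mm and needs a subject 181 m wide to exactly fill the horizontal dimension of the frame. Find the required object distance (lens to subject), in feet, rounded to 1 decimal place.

W: 181 m = 181000 mm.
Magnification m = w/W = dᵢ/dₒ; combined with 1/f = 1/dₒ + 1/dᵢ this gives dₒ = f·(1 + W/w).
dₒ = 8.19 mm × (1 + 181000/10.2) = 8.19 × 17746.0980 ≈ 145340.543 mm = 145340.543/304.8 ft = 476.839 ft.

476.8 ft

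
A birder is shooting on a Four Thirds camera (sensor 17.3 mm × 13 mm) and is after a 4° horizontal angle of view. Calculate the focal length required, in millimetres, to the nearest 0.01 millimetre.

247.70 mm

From α = 2·arctan(w/2f) we get f = w / (2·tan(α/2)).
With w = 17.3 mm and α/2 = 2°, tan(α/2) ≈ 0.03492, so f ≈ 17.3 / 0.06984 ≈ 247.7036 mm.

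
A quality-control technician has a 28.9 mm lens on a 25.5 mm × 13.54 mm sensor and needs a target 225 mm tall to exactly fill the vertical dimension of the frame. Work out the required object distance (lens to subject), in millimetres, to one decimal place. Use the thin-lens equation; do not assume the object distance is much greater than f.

Magnification m = h/W = dᵢ/dₒ; combined with 1/f = 1/dₒ + 1/dᵢ this gives dₒ = f·(1 + W/h).
dₒ = 28.9 mm × (1 + 225/13.54) = 28.9 × 17.6174 ≈ 509.144 mm.

509.1 mm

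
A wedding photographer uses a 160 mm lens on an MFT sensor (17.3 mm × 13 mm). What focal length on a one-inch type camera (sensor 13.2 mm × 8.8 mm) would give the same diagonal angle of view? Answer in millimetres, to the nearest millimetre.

117 mm

Sensor diagonal = √(17.3² + 13²) = √468.2900 ≈ 21.6400 mm.
Sensor diagonal = √(13.2² + 8.8²) = √251.6800 ≈ 15.8644 mm.
Equal angle of view means equal diagonal/f ratio, so f₂ = f₁ · (diagonal₂/diagonal₁) = 160 × 15.8644/21.6400.
f₂ = 160 × 0.73311 ≈ 117.297 mm.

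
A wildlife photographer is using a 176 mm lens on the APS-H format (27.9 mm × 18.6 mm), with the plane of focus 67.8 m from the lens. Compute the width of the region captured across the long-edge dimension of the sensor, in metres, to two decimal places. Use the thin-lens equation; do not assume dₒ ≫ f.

10.72 m

dₒ: 67.8 m = 67800 mm.
Similar triangles through the lens centre give W/dₒ = w/dᵢ; with 1/f = 1/dₒ + 1/dᵢ this gives W = w·(dₒ − f)/f.
W = 27.9 mm × (67800 − 176) / 176 = 27.9 × 384.2273 ≈ 10719.941 mm = 10.7199 m.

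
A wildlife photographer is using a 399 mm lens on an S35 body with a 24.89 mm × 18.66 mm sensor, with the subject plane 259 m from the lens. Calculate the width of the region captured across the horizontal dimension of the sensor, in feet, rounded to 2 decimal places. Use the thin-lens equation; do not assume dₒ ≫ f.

dₒ: 259 m = 259000 mm.
Similar triangles through the lens centre give W/dₒ = w/dᵢ; with 1/f = 1/dₒ + 1/dᵢ this gives W = w·(dₒ − f)/f.
W = 24.89 mm × (259000 − 399) / 399 = 24.89 × 648.1228 ≈ 16131.777 mm = 16131.777/304.8 ft = 52.9258 ft.

52.93 ft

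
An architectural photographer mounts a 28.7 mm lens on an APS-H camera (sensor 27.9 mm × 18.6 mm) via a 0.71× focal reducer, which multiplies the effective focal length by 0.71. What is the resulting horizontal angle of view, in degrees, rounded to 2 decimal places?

Effective focal length f = 28.7 × 0.71 = 20.377 mm.
α = 2·arctan(27.9 / (2 × 20.377)) = 2·arctan(0.68460) ≈ 68.7907°.

68.79°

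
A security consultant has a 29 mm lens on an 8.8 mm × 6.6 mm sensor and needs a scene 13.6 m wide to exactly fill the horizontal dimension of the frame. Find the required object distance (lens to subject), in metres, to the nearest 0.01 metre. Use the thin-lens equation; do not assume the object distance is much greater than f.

44.85 m

W: 13.6 m = 13600 mm.
Magnification m = w/W = dᵢ/dₒ; combined with 1/f = 1/dₒ + 1/dᵢ this gives dₒ = f·(1 + W/w).
dₒ = 29 mm × (1 + 13600/8.8) = 29 × 1546.4545 ≈ 44847.182 mm = 44.8472 m.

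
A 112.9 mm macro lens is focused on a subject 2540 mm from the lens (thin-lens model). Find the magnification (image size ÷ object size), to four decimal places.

0.0465×

Thin lens: 1/f = 1/dₒ + 1/dᵢ → 1/dᵢ = 1/112.9 − 1/2540 = 0.0084637 mm⁻¹, so dᵢ ≈ 118.1517 mm.
Magnification m = dᵢ/dₒ = 118.1517/2540 ≈ 0.04652.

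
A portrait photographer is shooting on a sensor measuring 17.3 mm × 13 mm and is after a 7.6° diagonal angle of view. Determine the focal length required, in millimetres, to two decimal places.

Sensor diagonal = √(17.3² + 13²) = √468.2900 ≈ 21.6400 mm.
From α = 2·arctan(d/2f) we get f = d / (2·tan(α/2)).
With d = 21.6400 mm and α/2 = 3.8°, tan(α/2) ≈ 0.06642, so f ≈ 21.6400 / 0.13284 ≈ 162.9030 mm.

162.90 mm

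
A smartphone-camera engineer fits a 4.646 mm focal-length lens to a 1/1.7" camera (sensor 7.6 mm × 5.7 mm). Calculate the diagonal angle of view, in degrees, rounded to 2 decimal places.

Sensor diagonal = √(7.6² + 5.7²) = √90.2500 ≈ 9.5000 mm.
Angle of view α = 2·arctan(d/2f) with d = 9.5000 mm and f = 4.646 mm.
d/2f = 1.02238; arctan(1.02238) ≈ 45.6342°, so α ≈ 91.2683°.

91.27°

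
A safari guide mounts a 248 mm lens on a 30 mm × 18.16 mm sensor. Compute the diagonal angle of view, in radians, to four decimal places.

Sensor diagonal = √(30² + 18.16²) = √1229.7856 ≈ 35.0683 mm.
Angle of view α = 2·arctan(d/2f) with d = 35.0683 mm and f = 248 mm.
d/2f = 0.07070; arctan(0.07070) ≈ 0.0706 rad, so α ≈ 0.1412 rad.

0.1412 rad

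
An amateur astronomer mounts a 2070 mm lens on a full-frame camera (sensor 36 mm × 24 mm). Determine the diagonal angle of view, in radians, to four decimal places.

0.0209 rad

Sensor diagonal = √(36² + 24²) = √1872.0000 ≈ 43.2666 mm.
Angle of view α = 2·arctan(d/2f) with d = 43.2666 mm and f = 2070 mm.
d/2f = 0.01045; arctan(0.01045) ≈ 0.0105 rad, so α ≈ 0.0209 rad.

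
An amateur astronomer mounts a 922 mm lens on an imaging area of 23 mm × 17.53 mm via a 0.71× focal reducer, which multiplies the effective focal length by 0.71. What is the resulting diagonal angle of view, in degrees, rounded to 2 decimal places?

2.53°

Effective focal length f = 922 × 0.71 = 654.62 mm.
Sensor diagonal = √(23² + 17.53²) = √836.3009 ≈ 28.9189 mm.
α = 2·arctan(28.919 / (2 × 654.62)) = 2·arctan(0.02209) ≈ 2.5307°.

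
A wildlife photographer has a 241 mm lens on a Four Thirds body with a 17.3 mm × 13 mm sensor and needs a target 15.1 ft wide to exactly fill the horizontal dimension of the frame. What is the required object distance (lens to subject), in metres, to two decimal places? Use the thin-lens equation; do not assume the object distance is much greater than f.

64.36 m

W: 15.1 ft × 304.8 mm/ft = 4602.48 mm.
Magnification m = w/W = dᵢ/dₒ; combined with 1/f = 1/dₒ + 1/dᵢ this gives dₒ = f·(1 + W/w).
dₒ = 241 mm × (1 + 4602.48/17.3) = 241 × 267.0393 ≈ 64356.471 mm = 64.3565 m.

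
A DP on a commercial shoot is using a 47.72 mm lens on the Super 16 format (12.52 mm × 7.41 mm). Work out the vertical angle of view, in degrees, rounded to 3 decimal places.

Angle of view α = 2·arctan(h/2f) with h = 7.41 mm and f = 47.72 mm.
h/2f = 0.07764; arctan(0.07764) ≈ 4.4396°, so α ≈ 8.8791°.

8.879°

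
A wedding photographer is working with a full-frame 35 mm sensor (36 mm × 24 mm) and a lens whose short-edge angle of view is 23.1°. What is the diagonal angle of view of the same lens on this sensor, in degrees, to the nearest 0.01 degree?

From the short-edge AOV: f = 24 / (2·tan(11.55°)) = 24 / 0.40872 ≈ 58.7195 mm.
Sensor diagonal = √(36² + 24²) = √1872.0000 ≈ 43.2666 mm.
Diagonal AOV = 2·arctan(43.2666 / (2 × 58.7195)) = 2·arctan(0.36842) ≈ 40.4494°.

40.45°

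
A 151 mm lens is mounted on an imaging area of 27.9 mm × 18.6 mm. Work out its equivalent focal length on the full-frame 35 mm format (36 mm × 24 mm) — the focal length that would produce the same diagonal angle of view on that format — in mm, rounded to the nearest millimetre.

195 mm

Sensor diagonal = √(27.9² + 18.6²) = √1124.3700 ≈ 33.5316 mm.
Sensor diagonal = √(36² + 24²) = √1872.0000 ≈ 43.2666 mm.
Equal angle of view means equal diagonal/f ratio, so f₂ = f₁ · (diagonal₂/diagonal₁) = 151 × 43.2666/33.5316.
f₂ = 151 × 1.29032 ≈ 194.839 mm.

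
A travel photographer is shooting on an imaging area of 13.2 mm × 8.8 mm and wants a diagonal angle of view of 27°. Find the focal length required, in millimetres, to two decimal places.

33.04 mm

Sensor diagonal = √(13.2² + 8.8²) = √251.6800 ≈ 15.8644 mm.
From α = 2·arctan(d/2f) we get f = d / (2·tan(α/2)).
With d = 15.8644 mm and α/2 = 13.5°, tan(α/2) ≈ 0.24008, so f ≈ 15.8644 / 0.48016 ≈ 33.0400 mm.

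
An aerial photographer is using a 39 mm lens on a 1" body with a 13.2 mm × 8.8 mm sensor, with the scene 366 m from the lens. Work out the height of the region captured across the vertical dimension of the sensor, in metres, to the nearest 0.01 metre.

82.58 m

dₒ: 366 m = 366000 mm.
Similar triangles through the lens centre give W/dₒ = h/dᵢ; with 1/f = 1/dₒ + 1/dᵢ this gives W = h·(dₒ − f)/f.
W = 8.8 mm × (366000 − 39) / 39 = 8.8 × 9383.6154 ≈ 82575.815 mm = 82.5758 m.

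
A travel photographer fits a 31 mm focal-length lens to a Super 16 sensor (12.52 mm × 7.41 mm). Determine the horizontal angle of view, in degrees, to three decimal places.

Angle of view α = 2·arctan(w/2f) with w = 12.52 mm and f = 31 mm.
w/2f = 0.20194; arctan(0.20194) ≈ 11.4165°, so α ≈ 22.8330°.

22.833°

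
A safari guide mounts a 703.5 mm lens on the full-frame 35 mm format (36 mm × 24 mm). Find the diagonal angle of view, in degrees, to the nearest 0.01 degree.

3.52°

Sensor diagonal = √(36² + 24²) = √1872.0000 ≈ 43.2666 mm.
Angle of view α = 2·arctan(d/2f) with d = 43.2666 mm and f = 703.5 mm.
d/2f = 0.03075; arctan(0.03075) ≈ 1.7613°, so α ≈ 3.5227°.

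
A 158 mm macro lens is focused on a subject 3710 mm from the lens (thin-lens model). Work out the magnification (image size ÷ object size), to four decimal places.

Thin lens: 1/f = 1/dₒ + 1/dᵢ → 1/dᵢ = 1/158 − 1/3710 = 0.0060596 mm⁻¹, so dᵢ ≈ 165.0282 mm.
Magnification m = dᵢ/dₒ = 165.0282/3710 ≈ 0.04448.

0.0445×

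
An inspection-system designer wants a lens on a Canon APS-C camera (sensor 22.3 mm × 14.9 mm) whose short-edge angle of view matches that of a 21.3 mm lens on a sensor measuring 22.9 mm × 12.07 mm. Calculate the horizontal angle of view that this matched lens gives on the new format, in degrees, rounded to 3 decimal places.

45.959°

Equal short-edge AOV ⇒ f₂ = f₁ · 14.9/12.07 = 21.3 × 1.23447 ≈ 26.2941 mm.
Horizontal AOV on the new format = 2·arctan(22.3 / (2 × 26.2941)) = 2·arctan(0.42405) ≈ 45.9587°.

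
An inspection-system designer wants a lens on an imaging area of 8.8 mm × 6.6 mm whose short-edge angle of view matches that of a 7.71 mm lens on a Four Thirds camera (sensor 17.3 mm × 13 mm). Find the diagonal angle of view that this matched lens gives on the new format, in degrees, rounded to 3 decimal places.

Equal short-edge AOV ⇒ f₂ = f₁ · 6.6/13 = 7.71 × 0.50769 ≈ 3.9143 mm.
Sensor diagonal = √(8.8² + 6.6²) = √121.0000 ≈ 11.0000 mm.
Diagonal AOV on the new format = 2·arctan(11.0000 / (2 × 3.9143)) = 2·arctan(1.40510) ≈ 109.1217°.

109.122°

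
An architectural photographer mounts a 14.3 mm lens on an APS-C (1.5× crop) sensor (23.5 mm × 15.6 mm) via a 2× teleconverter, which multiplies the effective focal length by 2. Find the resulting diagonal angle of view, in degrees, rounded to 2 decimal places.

Effective focal length f = 14.3 × 2 = 28.6 mm.
Sensor diagonal = √(23.5² + 15.6²) = √795.6100 ≈ 28.2066 mm.
α = 2·arctan(28.207 / (2 × 28.6)) = 2·arctan(0.49312) ≈ 52.4978°.

52.50°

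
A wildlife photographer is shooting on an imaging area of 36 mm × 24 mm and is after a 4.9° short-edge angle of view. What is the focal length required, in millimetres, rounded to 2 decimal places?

From α = 2·arctan(h/2f) we get f = h / (2·tan(α/2)).
With h = 24 mm and α/2 = 2.45°, tan(α/2) ≈ 0.04279, so f ≈ 24 / 0.08557 ≈ 280.4613 mm.

280.46 mm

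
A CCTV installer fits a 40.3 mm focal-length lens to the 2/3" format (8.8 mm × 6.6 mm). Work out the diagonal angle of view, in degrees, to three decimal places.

15.543°

Sensor diagonal = √(8.8² + 6.6²) = √121.0000 ≈ 11.0000 mm.
Angle of view α = 2·arctan(d/2f) with d = 11.0000 mm and f = 40.3 mm.
d/2f = 0.13648; arctan(0.13648) ≈ 7.7715°, so α ≈ 15.5430°.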